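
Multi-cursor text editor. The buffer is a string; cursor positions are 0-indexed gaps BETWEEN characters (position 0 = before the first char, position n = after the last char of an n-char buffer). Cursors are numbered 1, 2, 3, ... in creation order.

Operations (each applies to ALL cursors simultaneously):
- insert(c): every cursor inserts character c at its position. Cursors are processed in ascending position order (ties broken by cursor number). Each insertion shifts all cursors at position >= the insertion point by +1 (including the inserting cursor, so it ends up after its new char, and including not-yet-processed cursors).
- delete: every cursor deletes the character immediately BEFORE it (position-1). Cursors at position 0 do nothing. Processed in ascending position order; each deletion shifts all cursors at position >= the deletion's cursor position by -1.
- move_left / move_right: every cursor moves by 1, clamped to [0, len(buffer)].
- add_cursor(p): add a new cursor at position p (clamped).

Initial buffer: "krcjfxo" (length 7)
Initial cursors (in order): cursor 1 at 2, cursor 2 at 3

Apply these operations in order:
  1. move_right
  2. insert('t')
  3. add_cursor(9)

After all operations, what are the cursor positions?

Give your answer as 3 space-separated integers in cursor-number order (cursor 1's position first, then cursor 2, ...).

Answer: 4 6 9

Derivation:
After op 1 (move_right): buffer="krcjfxo" (len 7), cursors c1@3 c2@4, authorship .......
After op 2 (insert('t')): buffer="krctjtfxo" (len 9), cursors c1@4 c2@6, authorship ...1.2...
After op 3 (add_cursor(9)): buffer="krctjtfxo" (len 9), cursors c1@4 c2@6 c3@9, authorship ...1.2...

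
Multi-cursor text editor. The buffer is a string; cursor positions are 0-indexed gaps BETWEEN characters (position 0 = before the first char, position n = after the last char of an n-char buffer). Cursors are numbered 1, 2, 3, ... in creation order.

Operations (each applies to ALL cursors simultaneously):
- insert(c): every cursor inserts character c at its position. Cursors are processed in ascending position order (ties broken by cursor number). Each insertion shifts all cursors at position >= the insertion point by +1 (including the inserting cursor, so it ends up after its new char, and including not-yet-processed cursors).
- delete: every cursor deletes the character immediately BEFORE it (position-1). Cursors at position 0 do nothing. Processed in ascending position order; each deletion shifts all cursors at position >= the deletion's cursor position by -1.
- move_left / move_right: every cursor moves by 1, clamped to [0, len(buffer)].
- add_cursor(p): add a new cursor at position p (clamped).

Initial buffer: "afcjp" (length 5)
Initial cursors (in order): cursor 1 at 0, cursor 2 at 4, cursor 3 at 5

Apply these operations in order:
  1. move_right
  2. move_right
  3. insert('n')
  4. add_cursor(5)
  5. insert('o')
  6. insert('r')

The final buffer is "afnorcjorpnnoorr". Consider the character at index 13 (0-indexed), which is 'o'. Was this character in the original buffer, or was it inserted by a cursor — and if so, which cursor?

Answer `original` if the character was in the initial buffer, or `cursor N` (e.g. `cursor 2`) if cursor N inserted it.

After op 1 (move_right): buffer="afcjp" (len 5), cursors c1@1 c2@5 c3@5, authorship .....
After op 2 (move_right): buffer="afcjp" (len 5), cursors c1@2 c2@5 c3@5, authorship .....
After op 3 (insert('n')): buffer="afncjpnn" (len 8), cursors c1@3 c2@8 c3@8, authorship ..1...23
After op 4 (add_cursor(5)): buffer="afncjpnn" (len 8), cursors c1@3 c4@5 c2@8 c3@8, authorship ..1...23
After op 5 (insert('o')): buffer="afnocjopnnoo" (len 12), cursors c1@4 c4@7 c2@12 c3@12, authorship ..11..4.2323
After op 6 (insert('r')): buffer="afnorcjorpnnoorr" (len 16), cursors c1@5 c4@9 c2@16 c3@16, authorship ..111..44.232323
Authorship (.=original, N=cursor N): . . 1 1 1 . . 4 4 . 2 3 2 3 2 3
Index 13: author = 3

Answer: cursor 3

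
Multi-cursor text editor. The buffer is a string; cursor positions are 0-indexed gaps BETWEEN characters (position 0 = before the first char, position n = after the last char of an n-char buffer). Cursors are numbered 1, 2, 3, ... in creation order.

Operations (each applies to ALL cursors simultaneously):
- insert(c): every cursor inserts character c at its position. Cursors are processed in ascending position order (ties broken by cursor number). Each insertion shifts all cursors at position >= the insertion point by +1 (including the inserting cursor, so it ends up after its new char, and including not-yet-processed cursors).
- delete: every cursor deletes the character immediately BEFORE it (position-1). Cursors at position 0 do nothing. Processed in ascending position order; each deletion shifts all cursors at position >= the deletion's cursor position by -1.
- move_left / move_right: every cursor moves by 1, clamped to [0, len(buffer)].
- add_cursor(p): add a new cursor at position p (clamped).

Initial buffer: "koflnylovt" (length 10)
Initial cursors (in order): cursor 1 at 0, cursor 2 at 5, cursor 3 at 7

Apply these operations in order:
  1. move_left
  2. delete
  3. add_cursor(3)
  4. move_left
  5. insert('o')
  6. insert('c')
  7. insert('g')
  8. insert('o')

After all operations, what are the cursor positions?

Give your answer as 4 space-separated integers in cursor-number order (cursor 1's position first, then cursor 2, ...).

Answer: 4 14 19 14

Derivation:
After op 1 (move_left): buffer="koflnylovt" (len 10), cursors c1@0 c2@4 c3@6, authorship ..........
After op 2 (delete): buffer="kofnlovt" (len 8), cursors c1@0 c2@3 c3@4, authorship ........
After op 3 (add_cursor(3)): buffer="kofnlovt" (len 8), cursors c1@0 c2@3 c4@3 c3@4, authorship ........
After op 4 (move_left): buffer="kofnlovt" (len 8), cursors c1@0 c2@2 c4@2 c3@3, authorship ........
After op 5 (insert('o')): buffer="okooofonlovt" (len 12), cursors c1@1 c2@5 c4@5 c3@7, authorship 1..24.3.....
After op 6 (insert('c')): buffer="ockoooccfocnlovt" (len 16), cursors c1@2 c2@8 c4@8 c3@11, authorship 11..2424.33.....
After op 7 (insert('g')): buffer="ocgkoooccggfocgnlovt" (len 20), cursors c1@3 c2@11 c4@11 c3@15, authorship 111..242424.333.....
After op 8 (insert('o')): buffer="ocgokoooccggoofocgonlovt" (len 24), cursors c1@4 c2@14 c4@14 c3@19, authorship 1111..24242424.3333.....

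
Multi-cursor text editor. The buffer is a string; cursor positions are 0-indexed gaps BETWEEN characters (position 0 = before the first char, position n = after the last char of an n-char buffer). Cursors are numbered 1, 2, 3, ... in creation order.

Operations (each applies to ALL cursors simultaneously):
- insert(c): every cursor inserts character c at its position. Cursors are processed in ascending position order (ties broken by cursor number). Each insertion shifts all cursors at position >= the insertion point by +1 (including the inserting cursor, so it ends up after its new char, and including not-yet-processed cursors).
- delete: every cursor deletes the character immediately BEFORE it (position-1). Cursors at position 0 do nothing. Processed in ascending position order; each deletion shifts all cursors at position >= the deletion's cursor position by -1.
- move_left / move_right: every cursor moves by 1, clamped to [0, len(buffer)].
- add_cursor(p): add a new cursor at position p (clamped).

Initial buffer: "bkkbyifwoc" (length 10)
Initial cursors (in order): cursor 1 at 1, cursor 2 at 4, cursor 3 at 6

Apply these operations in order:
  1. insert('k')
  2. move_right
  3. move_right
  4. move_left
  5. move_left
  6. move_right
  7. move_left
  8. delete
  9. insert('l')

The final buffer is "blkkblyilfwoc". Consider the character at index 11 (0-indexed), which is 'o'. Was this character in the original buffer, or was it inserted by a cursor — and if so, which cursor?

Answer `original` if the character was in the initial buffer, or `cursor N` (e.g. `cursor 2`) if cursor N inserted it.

Answer: original

Derivation:
After op 1 (insert('k')): buffer="bkkkbkyikfwoc" (len 13), cursors c1@2 c2@6 c3@9, authorship .1...2..3....
After op 2 (move_right): buffer="bkkkbkyikfwoc" (len 13), cursors c1@3 c2@7 c3@10, authorship .1...2..3....
After op 3 (move_right): buffer="bkkkbkyikfwoc" (len 13), cursors c1@4 c2@8 c3@11, authorship .1...2..3....
After op 4 (move_left): buffer="bkkkbkyikfwoc" (len 13), cursors c1@3 c2@7 c3@10, authorship .1...2..3....
After op 5 (move_left): buffer="bkkkbkyikfwoc" (len 13), cursors c1@2 c2@6 c3@9, authorship .1...2..3....
After op 6 (move_right): buffer="bkkkbkyikfwoc" (len 13), cursors c1@3 c2@7 c3@10, authorship .1...2..3....
After op 7 (move_left): buffer="bkkkbkyikfwoc" (len 13), cursors c1@2 c2@6 c3@9, authorship .1...2..3....
After op 8 (delete): buffer="bkkbyifwoc" (len 10), cursors c1@1 c2@4 c3@6, authorship ..........
After op 9 (insert('l')): buffer="blkkblyilfwoc" (len 13), cursors c1@2 c2@6 c3@9, authorship .1...2..3....
Authorship (.=original, N=cursor N): . 1 . . . 2 . . 3 . . . .
Index 11: author = original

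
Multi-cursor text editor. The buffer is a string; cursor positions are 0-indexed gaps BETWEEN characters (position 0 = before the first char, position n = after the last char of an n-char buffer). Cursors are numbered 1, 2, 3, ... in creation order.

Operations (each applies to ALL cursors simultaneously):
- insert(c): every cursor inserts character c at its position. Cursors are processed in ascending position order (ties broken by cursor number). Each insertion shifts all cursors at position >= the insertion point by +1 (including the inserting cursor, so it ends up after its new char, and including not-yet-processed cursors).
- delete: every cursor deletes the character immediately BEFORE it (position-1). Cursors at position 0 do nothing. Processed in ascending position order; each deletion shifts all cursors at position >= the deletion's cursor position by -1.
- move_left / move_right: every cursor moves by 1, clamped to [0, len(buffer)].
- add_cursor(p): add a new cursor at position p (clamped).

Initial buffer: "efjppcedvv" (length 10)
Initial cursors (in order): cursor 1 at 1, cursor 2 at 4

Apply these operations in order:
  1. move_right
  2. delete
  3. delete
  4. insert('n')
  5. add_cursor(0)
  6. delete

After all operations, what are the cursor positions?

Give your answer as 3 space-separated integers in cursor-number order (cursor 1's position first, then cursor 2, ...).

After op 1 (move_right): buffer="efjppcedvv" (len 10), cursors c1@2 c2@5, authorship ..........
After op 2 (delete): buffer="ejpcedvv" (len 8), cursors c1@1 c2@3, authorship ........
After op 3 (delete): buffer="jcedvv" (len 6), cursors c1@0 c2@1, authorship ......
After op 4 (insert('n')): buffer="njncedvv" (len 8), cursors c1@1 c2@3, authorship 1.2.....
After op 5 (add_cursor(0)): buffer="njncedvv" (len 8), cursors c3@0 c1@1 c2@3, authorship 1.2.....
After op 6 (delete): buffer="jcedvv" (len 6), cursors c1@0 c3@0 c2@1, authorship ......

Answer: 0 1 0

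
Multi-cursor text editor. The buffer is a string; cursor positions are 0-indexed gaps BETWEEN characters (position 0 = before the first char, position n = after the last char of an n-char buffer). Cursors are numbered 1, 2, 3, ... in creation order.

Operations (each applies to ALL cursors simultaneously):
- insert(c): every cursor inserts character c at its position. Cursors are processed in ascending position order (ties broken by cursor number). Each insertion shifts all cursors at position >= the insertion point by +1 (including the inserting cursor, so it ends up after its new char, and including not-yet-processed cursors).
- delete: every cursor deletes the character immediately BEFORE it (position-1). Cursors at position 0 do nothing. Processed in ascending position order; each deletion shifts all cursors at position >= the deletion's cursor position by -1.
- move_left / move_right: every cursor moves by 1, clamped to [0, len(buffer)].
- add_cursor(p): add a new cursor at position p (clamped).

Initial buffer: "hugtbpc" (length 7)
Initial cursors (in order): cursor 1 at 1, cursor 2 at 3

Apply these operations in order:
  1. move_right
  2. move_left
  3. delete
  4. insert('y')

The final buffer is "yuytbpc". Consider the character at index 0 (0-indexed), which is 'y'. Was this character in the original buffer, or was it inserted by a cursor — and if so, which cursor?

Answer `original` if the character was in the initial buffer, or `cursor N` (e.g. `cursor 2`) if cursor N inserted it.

Answer: cursor 1

Derivation:
After op 1 (move_right): buffer="hugtbpc" (len 7), cursors c1@2 c2@4, authorship .......
After op 2 (move_left): buffer="hugtbpc" (len 7), cursors c1@1 c2@3, authorship .......
After op 3 (delete): buffer="utbpc" (len 5), cursors c1@0 c2@1, authorship .....
After op 4 (insert('y')): buffer="yuytbpc" (len 7), cursors c1@1 c2@3, authorship 1.2....
Authorship (.=original, N=cursor N): 1 . 2 . . . .
Index 0: author = 1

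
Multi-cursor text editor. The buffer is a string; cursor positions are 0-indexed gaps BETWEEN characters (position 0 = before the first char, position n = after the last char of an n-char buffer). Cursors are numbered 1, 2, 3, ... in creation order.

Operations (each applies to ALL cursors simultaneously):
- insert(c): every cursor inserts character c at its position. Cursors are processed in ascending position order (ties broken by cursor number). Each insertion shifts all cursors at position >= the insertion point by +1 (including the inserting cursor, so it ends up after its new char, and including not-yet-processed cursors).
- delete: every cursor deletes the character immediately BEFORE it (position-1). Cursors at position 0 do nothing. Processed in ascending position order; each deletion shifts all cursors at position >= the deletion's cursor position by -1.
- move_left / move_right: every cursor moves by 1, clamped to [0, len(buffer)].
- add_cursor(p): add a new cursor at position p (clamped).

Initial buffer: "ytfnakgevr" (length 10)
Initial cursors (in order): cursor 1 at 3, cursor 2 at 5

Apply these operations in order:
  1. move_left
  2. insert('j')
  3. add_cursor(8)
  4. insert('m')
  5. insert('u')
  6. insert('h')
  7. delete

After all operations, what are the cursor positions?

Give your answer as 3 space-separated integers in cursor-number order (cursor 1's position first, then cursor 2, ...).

Answer: 5 10 14

Derivation:
After op 1 (move_left): buffer="ytfnakgevr" (len 10), cursors c1@2 c2@4, authorship ..........
After op 2 (insert('j')): buffer="ytjfnjakgevr" (len 12), cursors c1@3 c2@6, authorship ..1..2......
After op 3 (add_cursor(8)): buffer="ytjfnjakgevr" (len 12), cursors c1@3 c2@6 c3@8, authorship ..1..2......
After op 4 (insert('m')): buffer="ytjmfnjmakmgevr" (len 15), cursors c1@4 c2@8 c3@11, authorship ..11..22..3....
After op 5 (insert('u')): buffer="ytjmufnjmuakmugevr" (len 18), cursors c1@5 c2@10 c3@14, authorship ..111..222..33....
After op 6 (insert('h')): buffer="ytjmuhfnjmuhakmuhgevr" (len 21), cursors c1@6 c2@12 c3@17, authorship ..1111..2222..333....
After op 7 (delete): buffer="ytjmufnjmuakmugevr" (len 18), cursors c1@5 c2@10 c3@14, authorship ..111..222..33....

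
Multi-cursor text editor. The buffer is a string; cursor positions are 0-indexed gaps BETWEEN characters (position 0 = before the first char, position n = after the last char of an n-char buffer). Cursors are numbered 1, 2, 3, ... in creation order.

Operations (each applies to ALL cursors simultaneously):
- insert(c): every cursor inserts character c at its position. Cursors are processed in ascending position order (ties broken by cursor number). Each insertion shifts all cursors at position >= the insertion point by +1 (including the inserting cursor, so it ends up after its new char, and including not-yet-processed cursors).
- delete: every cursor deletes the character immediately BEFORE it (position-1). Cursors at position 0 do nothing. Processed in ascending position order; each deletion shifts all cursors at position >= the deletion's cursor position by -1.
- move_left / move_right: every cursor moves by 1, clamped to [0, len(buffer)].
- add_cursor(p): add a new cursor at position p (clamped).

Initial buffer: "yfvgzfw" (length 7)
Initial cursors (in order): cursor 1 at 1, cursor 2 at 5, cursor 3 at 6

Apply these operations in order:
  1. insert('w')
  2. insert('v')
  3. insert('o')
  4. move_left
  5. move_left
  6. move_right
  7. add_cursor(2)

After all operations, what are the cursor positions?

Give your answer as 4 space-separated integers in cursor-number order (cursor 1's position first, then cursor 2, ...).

Answer: 3 10 14 2

Derivation:
After op 1 (insert('w')): buffer="ywfvgzwfww" (len 10), cursors c1@2 c2@7 c3@9, authorship .1....2.3.
After op 2 (insert('v')): buffer="ywvfvgzwvfwvw" (len 13), cursors c1@3 c2@9 c3@12, authorship .11....22.33.
After op 3 (insert('o')): buffer="ywvofvgzwvofwvow" (len 16), cursors c1@4 c2@11 c3@15, authorship .111....222.333.
After op 4 (move_left): buffer="ywvofvgzwvofwvow" (len 16), cursors c1@3 c2@10 c3@14, authorship .111....222.333.
After op 5 (move_left): buffer="ywvofvgzwvofwvow" (len 16), cursors c1@2 c2@9 c3@13, authorship .111....222.333.
After op 6 (move_right): buffer="ywvofvgzwvofwvow" (len 16), cursors c1@3 c2@10 c3@14, authorship .111....222.333.
After op 7 (add_cursor(2)): buffer="ywvofvgzwvofwvow" (len 16), cursors c4@2 c1@3 c2@10 c3@14, authorship .111....222.333.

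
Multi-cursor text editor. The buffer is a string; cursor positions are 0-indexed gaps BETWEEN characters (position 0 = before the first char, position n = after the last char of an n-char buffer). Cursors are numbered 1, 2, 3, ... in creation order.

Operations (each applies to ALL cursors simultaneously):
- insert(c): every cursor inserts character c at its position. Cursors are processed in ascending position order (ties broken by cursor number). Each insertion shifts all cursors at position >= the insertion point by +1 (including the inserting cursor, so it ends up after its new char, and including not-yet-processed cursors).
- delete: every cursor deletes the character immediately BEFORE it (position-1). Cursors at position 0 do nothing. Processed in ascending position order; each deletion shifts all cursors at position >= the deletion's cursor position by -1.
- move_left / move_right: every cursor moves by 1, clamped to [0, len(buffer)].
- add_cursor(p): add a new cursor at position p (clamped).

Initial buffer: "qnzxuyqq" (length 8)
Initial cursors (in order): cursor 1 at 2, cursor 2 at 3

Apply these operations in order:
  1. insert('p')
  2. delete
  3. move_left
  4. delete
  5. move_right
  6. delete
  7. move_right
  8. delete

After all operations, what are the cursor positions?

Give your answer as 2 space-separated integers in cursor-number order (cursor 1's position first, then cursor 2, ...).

After op 1 (insert('p')): buffer="qnpzpxuyqq" (len 10), cursors c1@3 c2@5, authorship ..1.2.....
After op 2 (delete): buffer="qnzxuyqq" (len 8), cursors c1@2 c2@3, authorship ........
After op 3 (move_left): buffer="qnzxuyqq" (len 8), cursors c1@1 c2@2, authorship ........
After op 4 (delete): buffer="zxuyqq" (len 6), cursors c1@0 c2@0, authorship ......
After op 5 (move_right): buffer="zxuyqq" (len 6), cursors c1@1 c2@1, authorship ......
After op 6 (delete): buffer="xuyqq" (len 5), cursors c1@0 c2@0, authorship .....
After op 7 (move_right): buffer="xuyqq" (len 5), cursors c1@1 c2@1, authorship .....
After op 8 (delete): buffer="uyqq" (len 4), cursors c1@0 c2@0, authorship ....

Answer: 0 0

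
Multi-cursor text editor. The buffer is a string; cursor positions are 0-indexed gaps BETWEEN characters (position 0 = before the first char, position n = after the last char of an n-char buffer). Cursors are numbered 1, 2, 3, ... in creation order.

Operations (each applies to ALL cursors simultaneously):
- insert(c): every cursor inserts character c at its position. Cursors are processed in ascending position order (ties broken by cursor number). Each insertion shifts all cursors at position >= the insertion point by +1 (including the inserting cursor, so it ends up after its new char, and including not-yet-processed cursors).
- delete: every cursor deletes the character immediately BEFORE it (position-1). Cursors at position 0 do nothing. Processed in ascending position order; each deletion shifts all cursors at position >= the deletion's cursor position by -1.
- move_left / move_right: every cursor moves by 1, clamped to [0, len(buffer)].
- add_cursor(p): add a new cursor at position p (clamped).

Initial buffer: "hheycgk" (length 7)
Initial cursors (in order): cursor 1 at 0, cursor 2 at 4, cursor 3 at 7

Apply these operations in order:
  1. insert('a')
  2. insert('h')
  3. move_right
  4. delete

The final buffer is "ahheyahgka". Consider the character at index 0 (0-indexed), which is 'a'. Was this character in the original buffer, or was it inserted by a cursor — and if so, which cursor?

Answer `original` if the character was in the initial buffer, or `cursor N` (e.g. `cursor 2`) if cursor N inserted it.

After op 1 (insert('a')): buffer="ahheyacgka" (len 10), cursors c1@1 c2@6 c3@10, authorship 1....2...3
After op 2 (insert('h')): buffer="ahhheyahcgkah" (len 13), cursors c1@2 c2@8 c3@13, authorship 11....22...33
After op 3 (move_right): buffer="ahhheyahcgkah" (len 13), cursors c1@3 c2@9 c3@13, authorship 11....22...33
After op 4 (delete): buffer="ahheyahgka" (len 10), cursors c1@2 c2@7 c3@10, authorship 11...22..3
Authorship (.=original, N=cursor N): 1 1 . . . 2 2 . . 3
Index 0: author = 1

Answer: cursor 1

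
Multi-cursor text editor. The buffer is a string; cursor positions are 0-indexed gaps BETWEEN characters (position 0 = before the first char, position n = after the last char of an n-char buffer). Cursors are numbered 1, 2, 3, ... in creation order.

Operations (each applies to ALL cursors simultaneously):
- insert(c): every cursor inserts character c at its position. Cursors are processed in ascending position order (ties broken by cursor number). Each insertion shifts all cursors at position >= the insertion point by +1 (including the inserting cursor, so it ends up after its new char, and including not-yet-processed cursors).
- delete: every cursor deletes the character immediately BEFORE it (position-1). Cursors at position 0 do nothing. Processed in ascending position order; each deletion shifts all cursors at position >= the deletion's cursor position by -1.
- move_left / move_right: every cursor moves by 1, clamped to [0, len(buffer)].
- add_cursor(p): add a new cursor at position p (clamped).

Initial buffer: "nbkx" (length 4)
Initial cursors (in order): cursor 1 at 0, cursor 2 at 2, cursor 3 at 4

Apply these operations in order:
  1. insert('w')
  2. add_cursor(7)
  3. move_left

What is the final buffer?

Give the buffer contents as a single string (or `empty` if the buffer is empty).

After op 1 (insert('w')): buffer="wnbwkxw" (len 7), cursors c1@1 c2@4 c3@7, authorship 1..2..3
After op 2 (add_cursor(7)): buffer="wnbwkxw" (len 7), cursors c1@1 c2@4 c3@7 c4@7, authorship 1..2..3
After op 3 (move_left): buffer="wnbwkxw" (len 7), cursors c1@0 c2@3 c3@6 c4@6, authorship 1..2..3

Answer: wnbwkxw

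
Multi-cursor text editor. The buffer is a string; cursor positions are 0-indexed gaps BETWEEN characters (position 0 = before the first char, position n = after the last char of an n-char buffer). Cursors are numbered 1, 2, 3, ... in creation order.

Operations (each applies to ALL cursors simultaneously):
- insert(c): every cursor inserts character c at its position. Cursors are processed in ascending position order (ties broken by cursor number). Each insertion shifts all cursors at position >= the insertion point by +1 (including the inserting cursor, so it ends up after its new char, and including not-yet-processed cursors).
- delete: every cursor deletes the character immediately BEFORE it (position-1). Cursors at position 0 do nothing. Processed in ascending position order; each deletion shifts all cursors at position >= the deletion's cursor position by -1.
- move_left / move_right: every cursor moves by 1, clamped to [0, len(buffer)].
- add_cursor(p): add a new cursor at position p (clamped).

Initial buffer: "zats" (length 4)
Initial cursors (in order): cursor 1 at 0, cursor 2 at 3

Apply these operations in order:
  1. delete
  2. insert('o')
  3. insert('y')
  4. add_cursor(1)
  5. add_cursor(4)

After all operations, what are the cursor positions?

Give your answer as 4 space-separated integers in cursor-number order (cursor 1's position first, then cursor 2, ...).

Answer: 2 6 1 4

Derivation:
After op 1 (delete): buffer="zas" (len 3), cursors c1@0 c2@2, authorship ...
After op 2 (insert('o')): buffer="ozaos" (len 5), cursors c1@1 c2@4, authorship 1..2.
After op 3 (insert('y')): buffer="oyzaoys" (len 7), cursors c1@2 c2@6, authorship 11..22.
After op 4 (add_cursor(1)): buffer="oyzaoys" (len 7), cursors c3@1 c1@2 c2@6, authorship 11..22.
After op 5 (add_cursor(4)): buffer="oyzaoys" (len 7), cursors c3@1 c1@2 c4@4 c2@6, authorship 11..22.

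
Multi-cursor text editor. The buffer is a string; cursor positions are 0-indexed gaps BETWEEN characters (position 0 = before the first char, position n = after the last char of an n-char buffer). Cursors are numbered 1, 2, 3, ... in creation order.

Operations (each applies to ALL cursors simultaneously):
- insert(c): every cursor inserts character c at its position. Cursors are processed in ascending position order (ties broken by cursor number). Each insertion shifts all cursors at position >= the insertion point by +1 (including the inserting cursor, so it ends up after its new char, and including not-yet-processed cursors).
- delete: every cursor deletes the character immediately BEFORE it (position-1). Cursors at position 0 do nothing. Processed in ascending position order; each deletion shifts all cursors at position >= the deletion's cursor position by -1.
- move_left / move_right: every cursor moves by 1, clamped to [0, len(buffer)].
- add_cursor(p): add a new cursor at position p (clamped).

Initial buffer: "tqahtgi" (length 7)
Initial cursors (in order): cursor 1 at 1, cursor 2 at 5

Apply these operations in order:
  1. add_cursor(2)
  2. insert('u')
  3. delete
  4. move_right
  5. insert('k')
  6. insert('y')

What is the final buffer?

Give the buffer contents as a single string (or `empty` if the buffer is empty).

After op 1 (add_cursor(2)): buffer="tqahtgi" (len 7), cursors c1@1 c3@2 c2@5, authorship .......
After op 2 (insert('u')): buffer="tuquahtugi" (len 10), cursors c1@2 c3@4 c2@8, authorship .1.3...2..
After op 3 (delete): buffer="tqahtgi" (len 7), cursors c1@1 c3@2 c2@5, authorship .......
After op 4 (move_right): buffer="tqahtgi" (len 7), cursors c1@2 c3@3 c2@6, authorship .......
After op 5 (insert('k')): buffer="tqkakhtgki" (len 10), cursors c1@3 c3@5 c2@9, authorship ..1.3...2.
After op 6 (insert('y')): buffer="tqkyakyhtgkyi" (len 13), cursors c1@4 c3@7 c2@12, authorship ..11.33...22.

Answer: tqkyakyhtgkyi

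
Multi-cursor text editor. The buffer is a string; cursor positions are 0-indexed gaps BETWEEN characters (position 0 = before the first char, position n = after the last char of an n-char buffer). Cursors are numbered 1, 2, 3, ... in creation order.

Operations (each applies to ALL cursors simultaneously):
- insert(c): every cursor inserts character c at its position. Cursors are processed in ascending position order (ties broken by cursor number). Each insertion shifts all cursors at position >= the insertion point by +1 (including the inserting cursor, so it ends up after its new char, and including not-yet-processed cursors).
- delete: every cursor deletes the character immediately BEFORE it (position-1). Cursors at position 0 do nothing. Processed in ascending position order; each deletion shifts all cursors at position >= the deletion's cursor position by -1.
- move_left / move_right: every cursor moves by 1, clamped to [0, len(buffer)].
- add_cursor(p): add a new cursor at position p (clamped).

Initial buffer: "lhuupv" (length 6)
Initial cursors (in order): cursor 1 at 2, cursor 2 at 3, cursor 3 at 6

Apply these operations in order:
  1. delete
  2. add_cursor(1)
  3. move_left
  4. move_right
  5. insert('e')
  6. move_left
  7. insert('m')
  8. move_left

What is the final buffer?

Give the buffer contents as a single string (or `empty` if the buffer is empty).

After op 1 (delete): buffer="lup" (len 3), cursors c1@1 c2@1 c3@3, authorship ...
After op 2 (add_cursor(1)): buffer="lup" (len 3), cursors c1@1 c2@1 c4@1 c3@3, authorship ...
After op 3 (move_left): buffer="lup" (len 3), cursors c1@0 c2@0 c4@0 c3@2, authorship ...
After op 4 (move_right): buffer="lup" (len 3), cursors c1@1 c2@1 c4@1 c3@3, authorship ...
After op 5 (insert('e')): buffer="leeeupe" (len 7), cursors c1@4 c2@4 c4@4 c3@7, authorship .124..3
After op 6 (move_left): buffer="leeeupe" (len 7), cursors c1@3 c2@3 c4@3 c3@6, authorship .124..3
After op 7 (insert('m')): buffer="leemmmeupme" (len 11), cursors c1@6 c2@6 c4@6 c3@10, authorship .121244..33
After op 8 (move_left): buffer="leemmmeupme" (len 11), cursors c1@5 c2@5 c4@5 c3@9, authorship .121244..33

Answer: leemmmeupme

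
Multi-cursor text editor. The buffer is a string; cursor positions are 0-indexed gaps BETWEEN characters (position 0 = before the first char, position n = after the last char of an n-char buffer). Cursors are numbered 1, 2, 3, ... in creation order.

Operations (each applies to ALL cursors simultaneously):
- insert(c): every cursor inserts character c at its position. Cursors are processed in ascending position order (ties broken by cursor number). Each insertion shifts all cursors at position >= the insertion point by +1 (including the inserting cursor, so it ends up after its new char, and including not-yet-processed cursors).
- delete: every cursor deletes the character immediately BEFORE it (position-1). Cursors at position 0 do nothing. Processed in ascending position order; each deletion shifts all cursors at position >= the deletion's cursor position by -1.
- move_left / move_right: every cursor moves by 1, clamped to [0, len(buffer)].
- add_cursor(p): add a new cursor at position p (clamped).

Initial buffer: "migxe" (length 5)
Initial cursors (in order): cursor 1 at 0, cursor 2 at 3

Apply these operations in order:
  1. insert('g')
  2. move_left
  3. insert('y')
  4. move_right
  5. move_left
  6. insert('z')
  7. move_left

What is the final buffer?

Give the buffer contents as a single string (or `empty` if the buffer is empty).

Answer: yzgmigyzgxe

Derivation:
After op 1 (insert('g')): buffer="gmiggxe" (len 7), cursors c1@1 c2@5, authorship 1...2..
After op 2 (move_left): buffer="gmiggxe" (len 7), cursors c1@0 c2@4, authorship 1...2..
After op 3 (insert('y')): buffer="ygmigygxe" (len 9), cursors c1@1 c2@6, authorship 11...22..
After op 4 (move_right): buffer="ygmigygxe" (len 9), cursors c1@2 c2@7, authorship 11...22..
After op 5 (move_left): buffer="ygmigygxe" (len 9), cursors c1@1 c2@6, authorship 11...22..
After op 6 (insert('z')): buffer="yzgmigyzgxe" (len 11), cursors c1@2 c2@8, authorship 111...222..
After op 7 (move_left): buffer="yzgmigyzgxe" (len 11), cursors c1@1 c2@7, authorship 111...222..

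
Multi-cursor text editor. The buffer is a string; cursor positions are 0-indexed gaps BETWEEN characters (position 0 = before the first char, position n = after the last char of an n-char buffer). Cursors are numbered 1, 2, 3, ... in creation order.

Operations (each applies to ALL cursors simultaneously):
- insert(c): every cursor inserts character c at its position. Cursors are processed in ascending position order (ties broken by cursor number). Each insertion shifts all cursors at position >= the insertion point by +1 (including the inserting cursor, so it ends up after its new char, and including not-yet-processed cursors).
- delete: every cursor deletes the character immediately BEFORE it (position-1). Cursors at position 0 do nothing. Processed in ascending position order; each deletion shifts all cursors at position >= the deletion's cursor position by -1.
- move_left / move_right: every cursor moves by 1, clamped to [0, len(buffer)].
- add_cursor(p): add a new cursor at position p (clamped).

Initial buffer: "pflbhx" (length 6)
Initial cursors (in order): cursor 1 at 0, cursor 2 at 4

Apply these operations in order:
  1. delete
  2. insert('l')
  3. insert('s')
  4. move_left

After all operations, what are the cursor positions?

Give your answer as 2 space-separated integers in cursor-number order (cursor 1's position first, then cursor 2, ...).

Answer: 1 6

Derivation:
After op 1 (delete): buffer="pflhx" (len 5), cursors c1@0 c2@3, authorship .....
After op 2 (insert('l')): buffer="lpfllhx" (len 7), cursors c1@1 c2@5, authorship 1...2..
After op 3 (insert('s')): buffer="lspfllshx" (len 9), cursors c1@2 c2@7, authorship 11...22..
After op 4 (move_left): buffer="lspfllshx" (len 9), cursors c1@1 c2@6, authorship 11...22..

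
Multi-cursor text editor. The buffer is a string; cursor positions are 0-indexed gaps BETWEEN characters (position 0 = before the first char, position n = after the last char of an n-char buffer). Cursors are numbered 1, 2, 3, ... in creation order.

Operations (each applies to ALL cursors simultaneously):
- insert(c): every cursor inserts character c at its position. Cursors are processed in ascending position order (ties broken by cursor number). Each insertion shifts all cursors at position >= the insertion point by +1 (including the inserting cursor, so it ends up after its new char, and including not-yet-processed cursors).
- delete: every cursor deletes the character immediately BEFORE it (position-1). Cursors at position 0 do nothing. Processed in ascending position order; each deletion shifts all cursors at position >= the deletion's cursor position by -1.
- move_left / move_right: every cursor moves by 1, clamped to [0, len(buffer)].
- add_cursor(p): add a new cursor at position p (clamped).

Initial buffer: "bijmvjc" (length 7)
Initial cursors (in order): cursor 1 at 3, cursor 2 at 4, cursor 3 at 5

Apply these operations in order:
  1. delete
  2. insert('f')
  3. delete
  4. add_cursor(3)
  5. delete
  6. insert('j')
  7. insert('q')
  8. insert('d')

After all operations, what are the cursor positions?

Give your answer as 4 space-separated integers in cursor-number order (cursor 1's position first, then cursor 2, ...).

Answer: 12 12 12 12

Derivation:
After op 1 (delete): buffer="bijc" (len 4), cursors c1@2 c2@2 c3@2, authorship ....
After op 2 (insert('f')): buffer="bifffjc" (len 7), cursors c1@5 c2@5 c3@5, authorship ..123..
After op 3 (delete): buffer="bijc" (len 4), cursors c1@2 c2@2 c3@2, authorship ....
After op 4 (add_cursor(3)): buffer="bijc" (len 4), cursors c1@2 c2@2 c3@2 c4@3, authorship ....
After op 5 (delete): buffer="c" (len 1), cursors c1@0 c2@0 c3@0 c4@0, authorship .
After op 6 (insert('j')): buffer="jjjjc" (len 5), cursors c1@4 c2@4 c3@4 c4@4, authorship 1234.
After op 7 (insert('q')): buffer="jjjjqqqqc" (len 9), cursors c1@8 c2@8 c3@8 c4@8, authorship 12341234.
After op 8 (insert('d')): buffer="jjjjqqqqddddc" (len 13), cursors c1@12 c2@12 c3@12 c4@12, authorship 123412341234.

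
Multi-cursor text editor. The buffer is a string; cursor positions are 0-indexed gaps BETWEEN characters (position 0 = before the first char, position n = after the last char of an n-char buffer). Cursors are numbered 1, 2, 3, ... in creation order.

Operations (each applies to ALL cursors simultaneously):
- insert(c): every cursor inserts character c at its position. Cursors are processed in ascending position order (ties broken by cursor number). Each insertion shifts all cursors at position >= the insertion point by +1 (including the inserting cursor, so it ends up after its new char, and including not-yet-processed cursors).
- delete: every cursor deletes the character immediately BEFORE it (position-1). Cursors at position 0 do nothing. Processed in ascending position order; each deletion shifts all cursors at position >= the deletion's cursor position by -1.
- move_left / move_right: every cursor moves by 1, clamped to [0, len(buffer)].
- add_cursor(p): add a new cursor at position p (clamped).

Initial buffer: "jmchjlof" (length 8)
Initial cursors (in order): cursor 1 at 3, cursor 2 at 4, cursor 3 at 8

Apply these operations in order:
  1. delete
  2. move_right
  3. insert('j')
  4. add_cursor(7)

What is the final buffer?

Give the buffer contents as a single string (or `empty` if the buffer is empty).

Answer: jmjjjloj

Derivation:
After op 1 (delete): buffer="jmjlo" (len 5), cursors c1@2 c2@2 c3@5, authorship .....
After op 2 (move_right): buffer="jmjlo" (len 5), cursors c1@3 c2@3 c3@5, authorship .....
After op 3 (insert('j')): buffer="jmjjjloj" (len 8), cursors c1@5 c2@5 c3@8, authorship ...12..3
After op 4 (add_cursor(7)): buffer="jmjjjloj" (len 8), cursors c1@5 c2@5 c4@7 c3@8, authorship ...12..3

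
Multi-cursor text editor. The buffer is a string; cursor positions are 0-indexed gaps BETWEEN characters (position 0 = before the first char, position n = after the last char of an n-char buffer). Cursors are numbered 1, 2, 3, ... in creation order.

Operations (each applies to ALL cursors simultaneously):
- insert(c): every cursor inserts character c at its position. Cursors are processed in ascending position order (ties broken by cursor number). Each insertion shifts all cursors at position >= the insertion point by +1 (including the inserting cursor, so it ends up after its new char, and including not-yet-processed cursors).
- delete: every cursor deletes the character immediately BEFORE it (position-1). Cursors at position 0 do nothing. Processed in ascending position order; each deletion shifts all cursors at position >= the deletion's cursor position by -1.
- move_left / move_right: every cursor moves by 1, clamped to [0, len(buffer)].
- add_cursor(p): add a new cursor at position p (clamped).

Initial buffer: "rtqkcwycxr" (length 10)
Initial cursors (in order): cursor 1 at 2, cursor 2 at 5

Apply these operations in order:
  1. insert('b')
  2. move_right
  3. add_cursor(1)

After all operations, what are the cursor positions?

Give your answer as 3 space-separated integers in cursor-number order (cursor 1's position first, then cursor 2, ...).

Answer: 4 8 1

Derivation:
After op 1 (insert('b')): buffer="rtbqkcbwycxr" (len 12), cursors c1@3 c2@7, authorship ..1...2.....
After op 2 (move_right): buffer="rtbqkcbwycxr" (len 12), cursors c1@4 c2@8, authorship ..1...2.....
After op 3 (add_cursor(1)): buffer="rtbqkcbwycxr" (len 12), cursors c3@1 c1@4 c2@8, authorship ..1...2.....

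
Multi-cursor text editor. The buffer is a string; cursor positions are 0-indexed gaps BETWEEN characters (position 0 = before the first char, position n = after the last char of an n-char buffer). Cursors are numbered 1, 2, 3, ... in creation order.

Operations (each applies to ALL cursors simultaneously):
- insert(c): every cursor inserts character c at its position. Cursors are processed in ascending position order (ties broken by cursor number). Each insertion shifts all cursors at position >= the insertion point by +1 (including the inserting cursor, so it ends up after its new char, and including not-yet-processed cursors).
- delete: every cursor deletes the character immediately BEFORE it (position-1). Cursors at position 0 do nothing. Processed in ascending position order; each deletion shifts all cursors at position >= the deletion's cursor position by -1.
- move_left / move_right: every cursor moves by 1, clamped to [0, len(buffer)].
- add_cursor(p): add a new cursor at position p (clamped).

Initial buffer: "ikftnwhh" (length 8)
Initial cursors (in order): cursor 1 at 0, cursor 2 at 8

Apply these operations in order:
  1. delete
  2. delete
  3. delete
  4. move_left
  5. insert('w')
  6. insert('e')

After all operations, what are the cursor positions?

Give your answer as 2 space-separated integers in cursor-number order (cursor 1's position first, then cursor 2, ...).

Answer: 2 8

Derivation:
After op 1 (delete): buffer="ikftnwh" (len 7), cursors c1@0 c2@7, authorship .......
After op 2 (delete): buffer="ikftnw" (len 6), cursors c1@0 c2@6, authorship ......
After op 3 (delete): buffer="ikftn" (len 5), cursors c1@0 c2@5, authorship .....
After op 4 (move_left): buffer="ikftn" (len 5), cursors c1@0 c2@4, authorship .....
After op 5 (insert('w')): buffer="wikftwn" (len 7), cursors c1@1 c2@6, authorship 1....2.
After op 6 (insert('e')): buffer="weikftwen" (len 9), cursors c1@2 c2@8, authorship 11....22.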